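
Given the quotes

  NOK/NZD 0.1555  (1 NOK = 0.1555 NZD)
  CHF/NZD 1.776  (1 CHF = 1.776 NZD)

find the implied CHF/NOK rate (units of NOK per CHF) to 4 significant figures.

CHF/NOK = 11.42

1 CHF × 1.776 = 1.776 NZD
1.776 NZD ÷ 0.1555 = 11.4212 NOK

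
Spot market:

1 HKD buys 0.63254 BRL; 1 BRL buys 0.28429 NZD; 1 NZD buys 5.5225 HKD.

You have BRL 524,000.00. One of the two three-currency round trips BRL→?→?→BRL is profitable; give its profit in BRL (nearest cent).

Profit: BRL 3,650.05

Profitable loop is BRL → HKD → NZD → BRL:
BRL 524,000.00 ÷ 0.63254 = HKD 828,406.11
HKD 828,406.11 ÷ 5.5225 = NZD 150,005.63
NZD 150,005.63 ÷ 0.28429 = BRL 527,650.05
Profit = BRL 527,650.05 − BRL 524,000.00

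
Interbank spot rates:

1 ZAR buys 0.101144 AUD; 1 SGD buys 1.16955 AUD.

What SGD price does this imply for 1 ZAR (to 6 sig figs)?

ZAR/SGD = 0.0864811

1 ZAR × 0.101144 = 0.101144 AUD
0.101144 AUD ÷ 1.16955 = 0.0864811 SGD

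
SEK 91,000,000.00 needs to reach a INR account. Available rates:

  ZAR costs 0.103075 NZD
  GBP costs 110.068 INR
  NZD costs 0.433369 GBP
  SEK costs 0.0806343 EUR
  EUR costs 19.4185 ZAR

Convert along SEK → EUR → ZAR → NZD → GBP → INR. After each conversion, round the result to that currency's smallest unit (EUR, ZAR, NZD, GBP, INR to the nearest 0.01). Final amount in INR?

INR 700,566,154.60

SEK 91,000,000.00 × 0.0806343 = EUR 7,337,721.30
EUR 7,337,721.30 × 19.4185 = ZAR 142,487,541.06
ZAR 142,487,541.06 × 0.103075 = NZD 14,686,903.29
NZD 14,686,903.29 × 0.433369 = GBP 6,364,848.59
GBP 6,364,848.59 × 110.068 = INR 700,566,154.60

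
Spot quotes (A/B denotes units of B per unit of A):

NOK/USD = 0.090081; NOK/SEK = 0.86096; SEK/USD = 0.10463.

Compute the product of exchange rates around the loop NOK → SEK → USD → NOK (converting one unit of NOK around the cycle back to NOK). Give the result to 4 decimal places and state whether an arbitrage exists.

Around NOK → SEK → USD → NOK: 1 × 0.86096 × 0.10463 ÷ 0.090081 = 1.000014
Product ≈ 1 (deviation 0.001%, within rounding noise).

1.0000 (no arbitrage)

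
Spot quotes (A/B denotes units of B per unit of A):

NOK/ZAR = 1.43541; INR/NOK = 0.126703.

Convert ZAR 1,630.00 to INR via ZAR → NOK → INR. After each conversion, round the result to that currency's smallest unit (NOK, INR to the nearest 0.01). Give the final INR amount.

INR 8,962.38

ZAR 1,630.00 ÷ 1.43541 = NOK 1,135.56
NOK 1,135.56 ÷ 0.126703 = INR 8,962.38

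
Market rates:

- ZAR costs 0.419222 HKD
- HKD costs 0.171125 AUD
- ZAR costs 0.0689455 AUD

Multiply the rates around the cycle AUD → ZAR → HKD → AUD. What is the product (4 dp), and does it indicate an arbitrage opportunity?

Around AUD → ZAR → HKD → AUD: 1 ÷ 0.0689455 × 0.419222 × 0.171125 = 1.040523
Product > 1; profitable direction is AUD → ZAR → HKD → AUD.

1.0405 (arbitrage exists)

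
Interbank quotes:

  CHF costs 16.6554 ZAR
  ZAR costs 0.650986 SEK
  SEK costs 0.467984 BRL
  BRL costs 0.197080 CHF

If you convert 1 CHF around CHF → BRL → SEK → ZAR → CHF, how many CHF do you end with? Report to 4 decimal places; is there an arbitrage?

Around CHF → BRL → SEK → ZAR → CHF: 1 ÷ 0.197080 ÷ 0.467984 ÷ 0.650986 ÷ 16.6554 = 0.999999
Product ≈ 1 (deviation 0.000%, within rounding noise).

1.0000 (no arbitrage)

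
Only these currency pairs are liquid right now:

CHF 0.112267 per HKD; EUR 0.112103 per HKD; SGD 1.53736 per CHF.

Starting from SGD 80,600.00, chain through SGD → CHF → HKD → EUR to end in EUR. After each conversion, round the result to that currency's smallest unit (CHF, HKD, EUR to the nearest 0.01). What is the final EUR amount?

SGD 80,600.00 ÷ 1.53736 = CHF 52,427.54
CHF 52,427.54 ÷ 0.112267 = HKD 466,989.77
HKD 466,989.77 × 0.112103 = EUR 52,350.95

EUR 52,350.95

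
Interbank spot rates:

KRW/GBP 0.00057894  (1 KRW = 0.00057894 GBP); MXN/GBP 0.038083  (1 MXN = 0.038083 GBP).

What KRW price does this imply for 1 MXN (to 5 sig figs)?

1 MXN × 0.038083 = 0.038083 GBP
0.038083 GBP ÷ 0.00057894 = 65.7806 KRW

MXN/KRW = 65.781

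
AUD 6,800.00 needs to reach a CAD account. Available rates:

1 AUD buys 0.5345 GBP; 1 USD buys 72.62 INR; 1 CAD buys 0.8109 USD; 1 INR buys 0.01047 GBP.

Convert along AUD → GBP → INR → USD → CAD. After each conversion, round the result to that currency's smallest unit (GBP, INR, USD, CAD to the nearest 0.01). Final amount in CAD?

CAD 5,895.03

AUD 6,800.00 × 0.5345 = GBP 3,634.60
GBP 3,634.60 ÷ 0.01047 = INR 347,144.22
INR 347,144.22 ÷ 72.62 = USD 4,780.28
USD 4,780.28 ÷ 0.8109 = CAD 5,895.03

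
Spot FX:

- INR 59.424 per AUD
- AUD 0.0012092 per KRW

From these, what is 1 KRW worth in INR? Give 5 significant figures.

1 KRW × 0.0012092 = 0.0012092 AUD
0.0012092 AUD × 59.424 = 0.0718555 INR

KRW/INR = 0.071856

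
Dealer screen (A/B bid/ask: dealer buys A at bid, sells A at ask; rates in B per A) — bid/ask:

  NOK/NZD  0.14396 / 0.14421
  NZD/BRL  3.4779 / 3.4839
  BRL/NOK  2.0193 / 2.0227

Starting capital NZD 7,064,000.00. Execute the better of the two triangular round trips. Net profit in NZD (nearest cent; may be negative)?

Best loop NZD → BRL → NOK → NZD:
NZD 7,064,000.00 × 3.4779 (sell NZD at bid) = BRL 24,567,885.60
BRL 24,567,885.60 × 2.0193 (sell BRL at bid) = NOK 49,609,931.39
NOK 49,609,931.39 × 0.14396 (sell NOK at bid) = NZD 7,141,845.72

Net profit: NZD 77,845.72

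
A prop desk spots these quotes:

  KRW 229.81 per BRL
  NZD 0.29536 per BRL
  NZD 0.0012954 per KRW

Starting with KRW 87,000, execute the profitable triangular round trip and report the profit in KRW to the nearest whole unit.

Profitable loop is KRW → NZD → BRL → KRW:
KRW 87,000 × 0.0012954 = NZD 112.70
NZD 112.70 ÷ 0.29536 = BRL 381.57
BRL 381.57 × 229.81 = KRW 87,688
Profit = KRW 87,688 − KRW 87,000

Profit: KRW 688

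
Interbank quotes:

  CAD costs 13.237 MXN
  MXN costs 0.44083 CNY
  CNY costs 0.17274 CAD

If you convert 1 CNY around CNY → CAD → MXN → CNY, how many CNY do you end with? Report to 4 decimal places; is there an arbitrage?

1.0080 (arbitrage exists)

Around CNY → CAD → MXN → CNY: 1 × 0.17274 × 13.237 × 0.44083 = 1.007984
Product > 1; profitable direction is CNY → CAD → MXN → CNY.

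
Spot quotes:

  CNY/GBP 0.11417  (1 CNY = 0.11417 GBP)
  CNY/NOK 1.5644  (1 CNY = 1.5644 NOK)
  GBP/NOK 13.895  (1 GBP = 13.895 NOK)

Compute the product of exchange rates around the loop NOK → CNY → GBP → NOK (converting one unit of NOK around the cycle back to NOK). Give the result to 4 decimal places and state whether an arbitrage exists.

Around NOK → CNY → GBP → NOK: 1 ÷ 1.5644 × 0.11417 × 13.895 = 1.014058
Product > 1; profitable direction is NOK → CNY → GBP → NOK.

1.0141 (arbitrage exists)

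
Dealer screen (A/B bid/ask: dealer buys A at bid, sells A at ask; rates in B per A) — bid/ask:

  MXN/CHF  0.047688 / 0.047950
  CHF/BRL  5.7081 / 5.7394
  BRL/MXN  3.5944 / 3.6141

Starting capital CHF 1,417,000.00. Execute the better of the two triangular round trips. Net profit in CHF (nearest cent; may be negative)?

Best loop CHF → MXN → BRL → CHF:
CHF 1,417,000.00 ÷ 0.047950 (buy MXN at ask) = MXN 29,551,616.27
MXN 29,551,616.27 ÷ 3.6141 (buy BRL at ask) = BRL 8,176,756.67
BRL 8,176,756.67 ÷ 5.7394 (buy CHF at ask) = CHF 1,424,670.99

Net profit: CHF 7,670.99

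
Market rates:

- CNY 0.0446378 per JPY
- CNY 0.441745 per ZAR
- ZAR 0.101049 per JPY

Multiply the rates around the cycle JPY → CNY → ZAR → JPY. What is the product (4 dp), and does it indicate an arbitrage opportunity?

Around JPY → CNY → ZAR → JPY: 1 × 0.0446378 ÷ 0.441745 ÷ 0.101049 = 0.999998
Product ≈ 1 (deviation 0.000%, within rounding noise).

1.0000 (no arbitrage)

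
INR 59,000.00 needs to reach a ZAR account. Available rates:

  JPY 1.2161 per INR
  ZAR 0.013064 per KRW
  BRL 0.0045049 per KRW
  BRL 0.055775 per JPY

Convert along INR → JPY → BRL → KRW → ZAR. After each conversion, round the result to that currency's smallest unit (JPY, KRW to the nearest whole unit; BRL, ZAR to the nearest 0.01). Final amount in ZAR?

INR 59,000.00 × 1.2161 = JPY 71,750
JPY 71,750 × 0.055775 = BRL 4,001.86
BRL 4,001.86 ÷ 0.0045049 = KRW 888,335
KRW 888,335 × 0.013064 = ZAR 11,605.21

ZAR 11,605.21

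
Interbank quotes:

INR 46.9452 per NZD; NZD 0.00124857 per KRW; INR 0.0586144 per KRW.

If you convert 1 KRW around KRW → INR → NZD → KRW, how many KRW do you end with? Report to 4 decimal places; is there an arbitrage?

1.0000 (no arbitrage)

Around KRW → INR → NZD → KRW: 1 × 0.0586144 ÷ 46.9452 ÷ 0.00124857 = 1.000001
Product ≈ 1 (deviation 0.000%, within rounding noise).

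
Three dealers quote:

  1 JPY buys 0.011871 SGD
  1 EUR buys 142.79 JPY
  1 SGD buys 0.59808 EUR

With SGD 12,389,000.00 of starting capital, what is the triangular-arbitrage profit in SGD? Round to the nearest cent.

Profitable loop is SGD → EUR → JPY → SGD:
SGD 12,389,000.00 × 0.59808 = EUR 7,409,613.12
EUR 7,409,613.12 × 142.79 = JPY 1,058,018,657
JPY 1,058,018,657 × 0.011871 = SGD 12,559,739.48
Profit = SGD 12,559,739.48 − SGD 12,389,000.00

Profit: SGD 170,739.48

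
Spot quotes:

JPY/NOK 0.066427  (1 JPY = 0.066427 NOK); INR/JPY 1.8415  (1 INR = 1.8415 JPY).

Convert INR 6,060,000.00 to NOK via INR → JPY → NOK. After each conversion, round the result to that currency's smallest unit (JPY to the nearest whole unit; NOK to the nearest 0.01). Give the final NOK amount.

INR 6,060,000.00 × 1.8415 = JPY 11,159,490
JPY 11,159,490 × 0.066427 = NOK 741,291.44

NOK 741,291.44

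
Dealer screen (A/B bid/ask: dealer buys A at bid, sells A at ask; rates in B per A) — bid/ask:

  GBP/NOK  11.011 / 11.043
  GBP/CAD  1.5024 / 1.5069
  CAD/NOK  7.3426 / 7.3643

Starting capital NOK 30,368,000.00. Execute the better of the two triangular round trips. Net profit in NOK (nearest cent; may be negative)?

Net result: NOK -31,563.58 (no profitable arbitrage after spreads)

Best loop NOK → GBP → CAD → NOK:
NOK 30,368,000.00 ÷ 11.043 (buy GBP at ask) = GBP 2,749,977.36
GBP 2,749,977.36 × 1.5024 (sell GBP at bid) = CAD 4,131,565.99
CAD 4,131,565.99 × 7.3426 (sell CAD at bid) = NOK 30,336,436.42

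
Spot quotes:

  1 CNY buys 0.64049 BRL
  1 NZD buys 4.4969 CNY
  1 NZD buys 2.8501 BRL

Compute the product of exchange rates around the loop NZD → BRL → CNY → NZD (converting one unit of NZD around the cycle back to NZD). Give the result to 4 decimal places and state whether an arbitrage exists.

0.9895 (arbitrage exists)

Around NZD → BRL → CNY → NZD: 1 × 2.8501 ÷ 0.64049 ÷ 4.4969 = 0.989543
Product < 1; profitable direction is NZD → CNY → BRL → NZD.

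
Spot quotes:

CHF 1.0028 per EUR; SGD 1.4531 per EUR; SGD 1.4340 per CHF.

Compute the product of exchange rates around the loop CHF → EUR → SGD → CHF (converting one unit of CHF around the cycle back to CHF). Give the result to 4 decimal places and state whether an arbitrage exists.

1.0105 (arbitrage exists)

Around CHF → EUR → SGD → CHF: 1 ÷ 1.0028 × 1.4531 ÷ 1.4340 = 1.010490
Product > 1; profitable direction is CHF → EUR → SGD → CHF.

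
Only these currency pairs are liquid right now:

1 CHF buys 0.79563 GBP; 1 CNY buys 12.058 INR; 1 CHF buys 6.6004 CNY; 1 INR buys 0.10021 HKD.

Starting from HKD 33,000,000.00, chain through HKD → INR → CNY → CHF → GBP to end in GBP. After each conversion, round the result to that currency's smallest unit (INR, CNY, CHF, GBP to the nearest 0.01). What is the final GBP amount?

HKD 33,000,000.00 ÷ 0.10021 = INR 329,308,452.25
INR 329,308,452.25 ÷ 12.058 = CNY 27,310,370.89
CNY 27,310,370.89 ÷ 6.6004 = CHF 4,137,684.21
CHF 4,137,684.21 × 0.79563 = GBP 3,292,065.69

GBP 3,292,065.69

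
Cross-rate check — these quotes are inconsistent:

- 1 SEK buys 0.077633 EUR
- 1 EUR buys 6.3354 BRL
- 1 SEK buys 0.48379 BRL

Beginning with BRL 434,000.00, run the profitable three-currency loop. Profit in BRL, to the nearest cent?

Profit: BRL 7,218.03

Profitable loop is BRL → SEK → EUR → BRL:
BRL 434,000.00 ÷ 0.48379 = SEK 897,083.45
SEK 897,083.45 × 0.077633 = EUR 69,643.28
EUR 69,643.28 × 6.3354 = BRL 441,218.03
Profit = BRL 441,218.03 − BRL 434,000.00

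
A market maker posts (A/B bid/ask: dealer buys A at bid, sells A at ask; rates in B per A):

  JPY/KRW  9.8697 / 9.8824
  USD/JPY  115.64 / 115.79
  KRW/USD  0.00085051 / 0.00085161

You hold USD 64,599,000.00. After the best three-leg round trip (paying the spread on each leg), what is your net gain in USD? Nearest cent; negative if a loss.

Net profit: USD 1,691,540.54

Best loop USD → KRW → JPY → USD:
USD 64,599,000.00 ÷ 0.00085161 (buy KRW at ask) = KRW 75,855,144,961
KRW 75,855,144,961 ÷ 9.8824 (buy JPY at ask) = JPY 7,675,781,689
JPY 7,675,781,689 ÷ 115.79 (buy USD at ask) = USD 66,290,540.54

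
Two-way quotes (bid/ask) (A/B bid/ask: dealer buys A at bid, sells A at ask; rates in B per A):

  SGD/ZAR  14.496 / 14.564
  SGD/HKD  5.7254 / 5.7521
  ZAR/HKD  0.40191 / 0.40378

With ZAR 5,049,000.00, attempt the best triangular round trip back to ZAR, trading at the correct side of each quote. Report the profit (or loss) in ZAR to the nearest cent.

Net profit: ZAR 64,943.62

Best loop ZAR → HKD → SGD → ZAR:
ZAR 5,049,000.00 × 0.40191 (sell ZAR at bid) = HKD 2,029,243.59
HKD 2,029,243.59 ÷ 5.7521 (buy SGD at ask) = SGD 352,783.09
SGD 352,783.09 × 14.496 (sell SGD at bid) = ZAR 5,113,943.62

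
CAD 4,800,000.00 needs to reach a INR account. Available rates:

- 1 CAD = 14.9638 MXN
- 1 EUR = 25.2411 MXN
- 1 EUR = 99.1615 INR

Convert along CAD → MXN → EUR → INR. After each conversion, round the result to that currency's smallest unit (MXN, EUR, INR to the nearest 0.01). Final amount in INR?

INR 282,174,615.89

CAD 4,800,000.00 × 14.9638 = MXN 71,826,240.00
MXN 71,826,240.00 ÷ 25.2411 = EUR 2,845,606.57
EUR 2,845,606.57 × 99.1615 = INR 282,174,615.89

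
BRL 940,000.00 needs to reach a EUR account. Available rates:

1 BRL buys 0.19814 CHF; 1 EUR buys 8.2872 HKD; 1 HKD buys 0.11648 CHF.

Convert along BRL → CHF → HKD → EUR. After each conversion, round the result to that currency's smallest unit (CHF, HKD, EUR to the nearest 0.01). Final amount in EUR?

BRL 940,000.00 × 0.19814 = CHF 186,251.60
CHF 186,251.60 ÷ 0.11648 = HKD 1,599,000.69
HKD 1,599,000.69 ÷ 8.2872 = EUR 192,948.24

EUR 192,948.24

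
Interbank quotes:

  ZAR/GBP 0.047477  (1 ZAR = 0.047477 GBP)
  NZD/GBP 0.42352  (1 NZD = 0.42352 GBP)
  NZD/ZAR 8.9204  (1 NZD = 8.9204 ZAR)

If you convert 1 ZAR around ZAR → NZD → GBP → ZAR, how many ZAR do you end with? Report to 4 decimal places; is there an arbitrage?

1.0000 (no arbitrage)

Around ZAR → NZD → GBP → ZAR: 1 ÷ 8.9204 × 0.42352 ÷ 0.047477 = 1.000015
Product ≈ 1 (deviation 0.001%, within rounding noise).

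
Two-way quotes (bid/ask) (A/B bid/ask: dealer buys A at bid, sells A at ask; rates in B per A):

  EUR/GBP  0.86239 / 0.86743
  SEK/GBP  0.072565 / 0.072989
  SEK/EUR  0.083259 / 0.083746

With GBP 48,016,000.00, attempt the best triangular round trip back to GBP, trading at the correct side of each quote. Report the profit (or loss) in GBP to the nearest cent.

Best loop GBP → EUR → SEK → GBP:
GBP 48,016,000.00 ÷ 0.86743 (buy EUR at ask) = EUR 55,354,322.54
EUR 55,354,322.54 ÷ 0.083746 (buy SEK at ask) = SEK 660,978,703.93
SEK 660,978,703.93 × 0.072565 (sell SEK at bid) = GBP 47,963,919.65

Net result: GBP -52,080.35 (no profitable arbitrage after spreads)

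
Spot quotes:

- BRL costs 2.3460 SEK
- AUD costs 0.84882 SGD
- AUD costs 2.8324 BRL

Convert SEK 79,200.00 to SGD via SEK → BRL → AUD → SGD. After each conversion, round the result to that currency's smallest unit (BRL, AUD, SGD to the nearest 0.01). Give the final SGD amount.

SGD 10,117.15

SEK 79,200.00 ÷ 2.3460 = BRL 33,759.59
BRL 33,759.59 ÷ 2.8324 = AUD 11,919.08
AUD 11,919.08 × 0.84882 = SGD 10,117.15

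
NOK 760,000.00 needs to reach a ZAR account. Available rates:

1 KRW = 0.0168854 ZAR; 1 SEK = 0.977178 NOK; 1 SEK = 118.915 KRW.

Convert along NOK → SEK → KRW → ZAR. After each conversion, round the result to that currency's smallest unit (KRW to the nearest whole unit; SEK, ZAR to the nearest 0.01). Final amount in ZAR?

ZAR 1,561,665.11

NOK 760,000.00 ÷ 0.977178 = SEK 777,749.81
SEK 777,749.81 × 118.915 = KRW 92,486,119
KRW 92,486,119 × 0.0168854 = ZAR 1,561,665.11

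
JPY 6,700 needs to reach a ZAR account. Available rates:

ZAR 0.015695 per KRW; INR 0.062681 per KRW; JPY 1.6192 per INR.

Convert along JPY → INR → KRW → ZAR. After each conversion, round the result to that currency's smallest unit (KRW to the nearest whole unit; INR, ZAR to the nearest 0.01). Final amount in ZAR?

JPY 6,700 ÷ 1.6192 = INR 4,137.85
INR 4,137.85 ÷ 0.062681 = KRW 66,014
KRW 66,014 × 0.015695 = ZAR 1,036.09

ZAR 1,036.09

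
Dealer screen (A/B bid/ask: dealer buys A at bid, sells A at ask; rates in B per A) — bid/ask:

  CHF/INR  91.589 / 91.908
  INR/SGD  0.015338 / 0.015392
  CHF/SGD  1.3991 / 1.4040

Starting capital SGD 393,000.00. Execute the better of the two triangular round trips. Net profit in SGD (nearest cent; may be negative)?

Net profit: SGD 221.72

Best loop SGD → CHF → INR → SGD:
SGD 393,000.00 ÷ 1.4040 (buy CHF at ask) = CHF 279,914.53
CHF 279,914.53 × 91.589 (sell CHF at bid) = INR 25,637,091.88
INR 25,637,091.88 × 0.015338 (sell INR at bid) = SGD 393,221.72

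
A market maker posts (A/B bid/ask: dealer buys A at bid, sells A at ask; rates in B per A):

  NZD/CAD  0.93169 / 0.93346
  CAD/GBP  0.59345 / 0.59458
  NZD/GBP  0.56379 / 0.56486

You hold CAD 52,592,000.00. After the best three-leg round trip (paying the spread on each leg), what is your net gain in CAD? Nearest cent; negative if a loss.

Best loop CAD → NZD → GBP → CAD:
CAD 52,592,000.00 ÷ 0.93346 (buy NZD at ask) = NZD 56,340,925.16
NZD 56,340,925.16 × 0.56379 (sell NZD at bid) = GBP 31,764,450.20
GBP 31,764,450.20 ÷ 0.59458 (buy CAD at ask) = CAD 53,423,341.18

Net profit: CAD 831,341.18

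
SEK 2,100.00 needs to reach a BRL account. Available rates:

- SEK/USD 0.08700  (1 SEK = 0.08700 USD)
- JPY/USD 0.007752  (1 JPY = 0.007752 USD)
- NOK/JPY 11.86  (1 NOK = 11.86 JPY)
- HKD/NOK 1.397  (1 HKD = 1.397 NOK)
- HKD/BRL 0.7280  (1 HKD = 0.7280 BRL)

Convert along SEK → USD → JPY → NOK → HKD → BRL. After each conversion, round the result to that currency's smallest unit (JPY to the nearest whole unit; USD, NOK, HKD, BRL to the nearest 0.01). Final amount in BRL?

SEK 2,100.00 × 0.08700 = USD 182.70
USD 182.70 ÷ 0.007752 = JPY 23,568
JPY 23,568 ÷ 11.86 = NOK 1,987.18
NOK 1,987.18 ÷ 1.397 = HKD 1,422.46
HKD 1,422.46 × 0.7280 = BRL 1,035.55

BRL 1,035.55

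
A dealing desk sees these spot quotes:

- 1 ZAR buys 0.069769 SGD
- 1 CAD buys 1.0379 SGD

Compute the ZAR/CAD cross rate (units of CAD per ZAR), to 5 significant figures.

1 ZAR × 0.069769 = 0.069769 SGD
0.069769 SGD ÷ 1.0379 = 0.0672213 CAD

ZAR/CAD = 0.067221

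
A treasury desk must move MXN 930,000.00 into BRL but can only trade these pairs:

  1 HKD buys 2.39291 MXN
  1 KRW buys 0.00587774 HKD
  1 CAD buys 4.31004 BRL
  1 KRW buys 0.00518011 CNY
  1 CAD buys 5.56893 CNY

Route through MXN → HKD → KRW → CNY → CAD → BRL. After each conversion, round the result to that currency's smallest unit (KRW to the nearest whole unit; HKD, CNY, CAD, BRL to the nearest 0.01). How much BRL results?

MXN 930,000.00 ÷ 2.39291 = HKD 388,648.13
HKD 388,648.13 ÷ 0.00587774 = KRW 66,122,035
KRW 66,122,035 × 0.00518011 = CNY 342,519.41
CNY 342,519.41 ÷ 5.56893 = CAD 61,505.43
CAD 61,505.43 × 4.31004 = BRL 265,090.86

BRL 265,090.86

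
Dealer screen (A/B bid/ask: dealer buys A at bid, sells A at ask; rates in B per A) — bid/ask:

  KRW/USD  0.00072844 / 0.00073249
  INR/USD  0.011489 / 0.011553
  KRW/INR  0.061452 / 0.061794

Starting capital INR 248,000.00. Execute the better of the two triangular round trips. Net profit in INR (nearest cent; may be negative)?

Net profit: INR 5,048.86

Best loop INR → KRW → USD → INR:
INR 248,000.00 ÷ 0.061794 (buy KRW at ask) = KRW 4,013,335
KRW 4,013,335 × 0.00072844 (sell KRW at bid) = USD 2,923.47
USD 2,923.47 ÷ 0.011553 (buy INR at ask) = INR 253,048.86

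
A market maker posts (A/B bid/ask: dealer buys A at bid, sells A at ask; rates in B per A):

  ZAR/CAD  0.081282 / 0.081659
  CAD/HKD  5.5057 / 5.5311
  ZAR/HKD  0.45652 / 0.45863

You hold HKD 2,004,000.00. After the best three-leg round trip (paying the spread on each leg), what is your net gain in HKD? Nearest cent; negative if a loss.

Best loop HKD → CAD → ZAR → HKD:
HKD 2,004,000.00 ÷ 5.5311 (buy CAD at ask) = CAD 362,314.91
CAD 362,314.91 ÷ 0.081659 (buy ZAR at ask) = ZAR 4,436,925.63
ZAR 4,436,925.63 × 0.45652 (sell ZAR at bid) = HKD 2,025,545.29

Net profit: HKD 21,545.29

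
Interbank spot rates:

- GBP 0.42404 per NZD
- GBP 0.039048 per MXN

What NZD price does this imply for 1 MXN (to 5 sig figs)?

1 MXN × 0.039048 = 0.039048 GBP
0.039048 GBP ÷ 0.42404 = 0.0920857 NZD

MXN/NZD = 0.092086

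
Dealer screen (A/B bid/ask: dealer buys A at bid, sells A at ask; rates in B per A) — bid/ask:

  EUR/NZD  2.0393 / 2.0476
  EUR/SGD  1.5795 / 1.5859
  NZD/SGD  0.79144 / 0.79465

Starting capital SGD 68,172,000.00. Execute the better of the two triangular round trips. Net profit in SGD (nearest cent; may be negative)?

Best loop SGD → EUR → NZD → SGD:
SGD 68,172,000.00 ÷ 1.5859 (buy EUR at ask) = EUR 42,986,316.92
EUR 42,986,316.92 × 2.0393 (sell EUR at bid) = NZD 87,661,996.09
NZD 87,661,996.09 × 0.79144 (sell NZD at bid) = SGD 69,379,210.19

Net profit: SGD 1,207,210.19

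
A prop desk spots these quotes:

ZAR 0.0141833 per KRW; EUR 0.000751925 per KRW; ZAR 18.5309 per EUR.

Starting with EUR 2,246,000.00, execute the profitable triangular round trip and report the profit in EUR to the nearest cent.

Profit: EUR 40,209.39

Profitable loop is EUR → KRW → ZAR → EUR:
EUR 2,246,000.00 ÷ 0.000751925 = KRW 2,987,000,033
KRW 2,987,000,033 × 0.0141833 = ZAR 42,365,517.57
ZAR 42,365,517.57 ÷ 18.5309 = EUR 2,286,209.39
Profit = EUR 2,286,209.39 − EUR 2,246,000.00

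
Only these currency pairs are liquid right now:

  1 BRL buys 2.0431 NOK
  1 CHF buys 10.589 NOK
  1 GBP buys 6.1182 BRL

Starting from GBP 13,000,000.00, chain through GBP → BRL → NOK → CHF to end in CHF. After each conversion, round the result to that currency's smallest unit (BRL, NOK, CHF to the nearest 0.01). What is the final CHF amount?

GBP 13,000,000.00 × 6.1182 = BRL 79,536,600.00
BRL 79,536,600.00 × 2.0431 = NOK 162,501,227.46
NOK 162,501,227.46 ÷ 10.589 = CHF 15,346,229.81

CHF 15,346,229.81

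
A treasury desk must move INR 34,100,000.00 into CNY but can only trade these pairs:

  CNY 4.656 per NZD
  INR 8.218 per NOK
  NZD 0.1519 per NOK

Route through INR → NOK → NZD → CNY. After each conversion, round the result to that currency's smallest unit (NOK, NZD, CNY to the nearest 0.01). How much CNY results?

INR 34,100,000.00 ÷ 8.218 = NOK 4,149,428.08
NOK 4,149,428.08 × 0.1519 = NZD 630,298.13
NZD 630,298.13 × 4.656 = CNY 2,934,668.09

CNY 2,934,668.09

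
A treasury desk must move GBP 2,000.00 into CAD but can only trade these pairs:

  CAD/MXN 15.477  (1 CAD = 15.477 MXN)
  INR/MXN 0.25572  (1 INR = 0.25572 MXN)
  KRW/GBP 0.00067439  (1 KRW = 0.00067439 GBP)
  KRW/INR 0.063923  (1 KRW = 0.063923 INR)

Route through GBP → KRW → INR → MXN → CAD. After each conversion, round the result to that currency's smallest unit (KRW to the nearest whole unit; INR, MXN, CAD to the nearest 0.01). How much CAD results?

CAD 3,132.23

GBP 2,000.00 ÷ 0.00067439 = KRW 2,965,643
KRW 2,965,643 × 0.063923 = INR 189,572.80
INR 189,572.80 × 0.25572 = MXN 48,477.56
MXN 48,477.56 ÷ 15.477 = CAD 3,132.23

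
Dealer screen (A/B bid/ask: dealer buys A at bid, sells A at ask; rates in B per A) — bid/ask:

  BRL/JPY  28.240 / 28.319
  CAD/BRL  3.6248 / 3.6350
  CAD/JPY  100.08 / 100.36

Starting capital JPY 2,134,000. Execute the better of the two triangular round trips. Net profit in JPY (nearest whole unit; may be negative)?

Net profit: JPY 42,619

Best loop JPY → CAD → BRL → JPY:
JPY 2,134,000 ÷ 100.36 (buy CAD at ask) = CAD 21,263.45
CAD 21,263.45 × 3.6248 (sell CAD at bid) = BRL 77,075.76
BRL 77,075.76 × 28.240 (sell BRL at bid) = JPY 2,176,619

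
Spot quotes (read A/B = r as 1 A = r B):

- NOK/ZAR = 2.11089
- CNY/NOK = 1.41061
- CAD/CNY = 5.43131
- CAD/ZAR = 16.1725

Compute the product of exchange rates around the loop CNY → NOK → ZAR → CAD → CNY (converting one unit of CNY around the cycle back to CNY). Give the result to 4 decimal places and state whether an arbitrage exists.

Around CNY → NOK → ZAR → CAD → CNY: 1 × 1.41061 × 2.11089 ÷ 16.1725 × 5.43131 = 1.000000
Product ≈ 1 (deviation 0.000%, within rounding noise).

1.0000 (no arbitrage)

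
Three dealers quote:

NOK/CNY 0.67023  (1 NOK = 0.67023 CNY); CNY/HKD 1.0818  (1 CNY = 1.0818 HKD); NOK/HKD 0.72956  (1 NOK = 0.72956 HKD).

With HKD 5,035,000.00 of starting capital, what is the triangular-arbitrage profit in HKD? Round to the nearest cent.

Profitable loop is HKD → CNY → NOK → HKD:
HKD 5,035,000.00 ÷ 1.0818 = CNY 4,654,279.90
CNY 4,654,279.90 ÷ 0.67023 = NOK 6,944,302.56
NOK 6,944,302.56 × 0.72956 = HKD 5,066,285.37
Profit = HKD 5,066,285.37 − HKD 5,035,000.00

Profit: HKD 31,285.37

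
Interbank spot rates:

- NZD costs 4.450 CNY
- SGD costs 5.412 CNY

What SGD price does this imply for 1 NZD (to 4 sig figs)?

NZD/SGD = 0.8222

1 NZD × 4.450 = 4.45 CNY
4.45 CNY ÷ 5.412 = 0.822247 SGD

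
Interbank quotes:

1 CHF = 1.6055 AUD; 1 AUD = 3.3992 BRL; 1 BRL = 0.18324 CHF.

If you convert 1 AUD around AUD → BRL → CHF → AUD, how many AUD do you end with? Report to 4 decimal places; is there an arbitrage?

1.0000 (no arbitrage)

Around AUD → BRL → CHF → AUD: 1 × 3.3992 × 0.18324 × 1.6055 = 1.000017
Product ≈ 1 (deviation 0.002%, within rounding noise).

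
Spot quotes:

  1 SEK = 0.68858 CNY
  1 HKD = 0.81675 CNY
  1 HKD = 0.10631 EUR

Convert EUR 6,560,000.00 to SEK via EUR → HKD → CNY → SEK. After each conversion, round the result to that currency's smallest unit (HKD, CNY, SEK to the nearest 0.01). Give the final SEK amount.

EUR 6,560,000.00 ÷ 0.10631 = HKD 61,706,330.54
HKD 61,706,330.54 × 0.81675 = CNY 50,398,645.47
CNY 50,398,645.47 ÷ 0.68858 = SEK 73,192,142.48

SEK 73,192,142.48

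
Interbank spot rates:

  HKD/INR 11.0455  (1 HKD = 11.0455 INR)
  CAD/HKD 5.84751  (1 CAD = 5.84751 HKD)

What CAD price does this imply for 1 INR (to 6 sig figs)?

1 INR ÷ 11.0455 = 0.0905346 HKD
0.0905346 HKD ÷ 5.84751 = 0.0154826 CAD

INR/CAD = 0.0154826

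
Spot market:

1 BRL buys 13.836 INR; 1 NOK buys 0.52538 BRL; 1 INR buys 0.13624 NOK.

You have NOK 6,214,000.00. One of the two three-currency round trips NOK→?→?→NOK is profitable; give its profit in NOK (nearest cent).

Profit: NOK 60,549.13

Profitable loop is NOK → INR → BRL → NOK:
NOK 6,214,000.00 ÷ 0.13624 = INR 45,610,687.02
INR 45,610,687.02 ÷ 13.836 = BRL 3,296,522.62
BRL 3,296,522.62 ÷ 0.52538 = NOK 6,274,549.13
Profit = NOK 6,274,549.13 − NOK 6,214,000.00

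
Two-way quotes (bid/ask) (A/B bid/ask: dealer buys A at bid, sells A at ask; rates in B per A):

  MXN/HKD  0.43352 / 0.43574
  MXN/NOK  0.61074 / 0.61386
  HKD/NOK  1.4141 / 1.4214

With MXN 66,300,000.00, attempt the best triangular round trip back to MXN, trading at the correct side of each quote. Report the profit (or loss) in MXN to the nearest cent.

Net result: MXN -88,495.91 (no profitable arbitrage after spreads)

Best loop MXN → HKD → NOK → MXN:
MXN 66,300,000.00 × 0.43352 (sell MXN at bid) = HKD 28,742,376.00
HKD 28,742,376.00 × 1.4141 (sell HKD at bid) = NOK 40,644,593.90
NOK 40,644,593.90 ÷ 0.61386 (buy MXN at ask) = MXN 66,211,504.09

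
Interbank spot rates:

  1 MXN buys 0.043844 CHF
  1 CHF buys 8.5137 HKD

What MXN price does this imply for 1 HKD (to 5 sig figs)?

HKD/MXN = 2.6790

1 HKD ÷ 8.5137 = 0.117458 CHF
0.117458 CHF ÷ 0.043844 = 2.67899 MXN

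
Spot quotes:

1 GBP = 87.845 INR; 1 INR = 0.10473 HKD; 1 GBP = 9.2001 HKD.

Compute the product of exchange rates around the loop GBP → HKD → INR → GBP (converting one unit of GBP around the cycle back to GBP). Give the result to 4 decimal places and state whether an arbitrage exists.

1.0000 (no arbitrage)

Around GBP → HKD → INR → GBP: 1 × 9.2001 ÷ 0.10473 ÷ 87.845 = 1.000010
Product ≈ 1 (deviation 0.001%, within rounding noise).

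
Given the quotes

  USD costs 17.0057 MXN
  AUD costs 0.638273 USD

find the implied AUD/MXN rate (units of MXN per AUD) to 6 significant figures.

1 AUD × 0.638273 = 0.638273 USD
0.638273 USD × 17.0057 = 10.8543 MXN

AUD/MXN = 10.8543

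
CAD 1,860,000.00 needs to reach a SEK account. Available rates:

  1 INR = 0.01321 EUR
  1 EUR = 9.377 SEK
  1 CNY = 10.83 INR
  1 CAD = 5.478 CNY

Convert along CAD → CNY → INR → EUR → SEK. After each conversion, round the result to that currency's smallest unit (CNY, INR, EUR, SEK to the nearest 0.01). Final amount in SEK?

CAD 1,860,000.00 × 5.478 = CNY 10,189,080.00
CNY 10,189,080.00 × 10.83 = INR 110,347,736.40
INR 110,347,736.40 × 0.01321 = EUR 1,457,693.60
EUR 1,457,693.60 × 9.377 = SEK 13,668,792.89

SEK 13,668,792.89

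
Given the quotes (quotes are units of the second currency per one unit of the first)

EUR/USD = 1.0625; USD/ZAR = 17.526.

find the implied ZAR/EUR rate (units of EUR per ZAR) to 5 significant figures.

1 ZAR ÷ 17.526 = 0.0570581 USD
0.0570581 USD ÷ 1.0625 = 0.0537017 EUR

ZAR/EUR = 0.053702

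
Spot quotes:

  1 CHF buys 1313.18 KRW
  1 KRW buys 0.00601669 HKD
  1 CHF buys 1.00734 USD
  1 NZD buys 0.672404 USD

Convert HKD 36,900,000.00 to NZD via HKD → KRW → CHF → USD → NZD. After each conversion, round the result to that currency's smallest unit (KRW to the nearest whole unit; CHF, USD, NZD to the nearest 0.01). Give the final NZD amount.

NZD 6,996,651.82

HKD 36,900,000.00 ÷ 0.00601669 = KRW 6,132,940,205
KRW 6,132,940,205 ÷ 1313.18 = CHF 4,670,296.69
CHF 4,670,296.69 × 1.00734 = USD 4,704,576.67
USD 4,704,576.67 ÷ 0.672404 = NZD 6,996,651.82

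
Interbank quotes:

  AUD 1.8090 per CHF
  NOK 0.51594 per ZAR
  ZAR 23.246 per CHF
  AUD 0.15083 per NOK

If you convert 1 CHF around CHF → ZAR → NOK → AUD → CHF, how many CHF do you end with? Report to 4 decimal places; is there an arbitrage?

1.0000 (no arbitrage)

Around CHF → ZAR → NOK → AUD → CHF: 1 × 23.246 × 0.51594 × 0.15083 ÷ 1.8090 = 0.999992
Product ≈ 1 (deviation 0.001%, within rounding noise).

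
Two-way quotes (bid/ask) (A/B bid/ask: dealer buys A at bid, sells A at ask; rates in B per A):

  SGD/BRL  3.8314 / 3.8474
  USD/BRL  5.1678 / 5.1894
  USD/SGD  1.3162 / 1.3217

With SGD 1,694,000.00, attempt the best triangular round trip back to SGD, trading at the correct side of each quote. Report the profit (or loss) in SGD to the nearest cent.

Net profit: SGD 27,546.96

Best loop SGD → USD → BRL → SGD:
SGD 1,694,000.00 ÷ 1.3217 (buy USD at ask) = USD 1,281,682.68
USD 1,281,682.68 × 5.1678 (sell USD at bid) = BRL 6,623,479.76
BRL 6,623,479.76 ÷ 3.8474 (buy SGD at ask) = SGD 1,721,546.96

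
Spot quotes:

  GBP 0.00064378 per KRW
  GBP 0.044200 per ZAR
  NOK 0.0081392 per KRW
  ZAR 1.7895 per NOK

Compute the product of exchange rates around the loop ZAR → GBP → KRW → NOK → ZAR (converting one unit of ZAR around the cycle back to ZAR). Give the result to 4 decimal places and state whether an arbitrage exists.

1.0000 (no arbitrage)

Around ZAR → GBP → KRW → NOK → ZAR: 1 × 0.044200 ÷ 0.00064378 × 0.0081392 × 1.7895 = 0.999996
Product ≈ 1 (deviation 0.000%, within rounding noise).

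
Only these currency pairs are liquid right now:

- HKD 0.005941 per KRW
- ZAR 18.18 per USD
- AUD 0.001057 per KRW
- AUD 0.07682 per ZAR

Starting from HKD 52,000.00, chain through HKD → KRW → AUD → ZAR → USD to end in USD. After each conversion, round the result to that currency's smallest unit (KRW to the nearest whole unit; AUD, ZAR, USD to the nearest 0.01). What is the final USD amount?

HKD 52,000.00 ÷ 0.005941 = KRW 8,752,735
KRW 8,752,735 × 0.001057 = AUD 9,251.64
AUD 9,251.64 ÷ 0.07682 = ZAR 120,432.70
ZAR 120,432.70 ÷ 18.18 = USD 6,624.46

USD 6,624.46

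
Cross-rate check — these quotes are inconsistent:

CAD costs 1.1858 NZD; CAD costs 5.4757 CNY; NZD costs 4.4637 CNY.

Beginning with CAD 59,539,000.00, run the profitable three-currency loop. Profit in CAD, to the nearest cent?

Profit: CAD 2,054,479.37

Profitable loop is CAD → CNY → NZD → CAD:
CAD 59,539,000.00 × 5.4757 = CNY 326,017,702.30
CNY 326,017,702.30 ÷ 4.4637 = NZD 73,037,547.84
NZD 73,037,547.84 ÷ 1.1858 = CAD 61,593,479.37
Profit = CAD 61,593,479.37 − CAD 59,539,000.00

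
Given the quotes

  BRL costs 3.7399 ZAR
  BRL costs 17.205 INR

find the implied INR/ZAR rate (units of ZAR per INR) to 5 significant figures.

INR/ZAR = 0.21737

1 INR ÷ 17.205 = 0.0581226 BRL
0.0581226 BRL × 3.7399 = 0.217373 ZAR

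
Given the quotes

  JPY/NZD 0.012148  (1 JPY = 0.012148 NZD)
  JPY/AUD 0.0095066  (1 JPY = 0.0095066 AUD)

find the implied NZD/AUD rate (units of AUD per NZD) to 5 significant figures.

1 NZD ÷ 0.012148 = 82.3181 JPY
82.3181 JPY × 0.0095066 = 0.782565 AUD

NZD/AUD = 0.78257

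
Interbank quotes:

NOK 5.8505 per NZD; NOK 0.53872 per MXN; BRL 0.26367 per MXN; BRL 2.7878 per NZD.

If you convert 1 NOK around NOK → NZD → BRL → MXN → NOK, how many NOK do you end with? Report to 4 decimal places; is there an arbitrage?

Around NOK → NZD → BRL → MXN → NOK: 1 ÷ 5.8505 × 2.7878 ÷ 0.26367 × 0.53872 = 0.973579
Product < 1; profitable direction is NOK → MXN → BRL → NZD → NOK.

0.9736 (arbitrage exists)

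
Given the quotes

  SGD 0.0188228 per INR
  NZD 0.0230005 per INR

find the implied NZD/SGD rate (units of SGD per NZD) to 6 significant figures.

1 NZD ÷ 0.0230005 = 43.4773 INR
43.4773 INR × 0.0188228 = 0.818365 SGD

NZD/SGD = 0.818365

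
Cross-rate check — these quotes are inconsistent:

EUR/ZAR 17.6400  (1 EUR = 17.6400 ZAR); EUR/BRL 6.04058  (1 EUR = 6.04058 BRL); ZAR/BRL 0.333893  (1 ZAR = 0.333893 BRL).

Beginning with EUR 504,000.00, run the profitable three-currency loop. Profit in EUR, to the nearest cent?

Profitable loop is EUR → BRL → ZAR → EUR:
EUR 504,000.00 × 6.04058 = BRL 3,044,452.32
BRL 3,044,452.32 ÷ 0.333893 = ZAR 9,118,047.76
ZAR 9,118,047.76 ÷ 17.6400 = EUR 516,896.13
Profit = EUR 516,896.13 − EUR 504,000.00

Profit: EUR 12,896.13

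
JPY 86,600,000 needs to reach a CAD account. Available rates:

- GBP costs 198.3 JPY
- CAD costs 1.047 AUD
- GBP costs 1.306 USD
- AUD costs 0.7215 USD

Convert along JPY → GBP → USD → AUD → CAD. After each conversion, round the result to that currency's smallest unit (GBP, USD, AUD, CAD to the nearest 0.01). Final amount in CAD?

JPY 86,600,000 ÷ 198.3 = GBP 436,712.05
GBP 436,712.05 × 1.306 = USD 570,345.94
USD 570,345.94 ÷ 0.7215 = AUD 790,500.26
AUD 790,500.26 ÷ 1.047 = CAD 755,014.57

CAD 755,014.57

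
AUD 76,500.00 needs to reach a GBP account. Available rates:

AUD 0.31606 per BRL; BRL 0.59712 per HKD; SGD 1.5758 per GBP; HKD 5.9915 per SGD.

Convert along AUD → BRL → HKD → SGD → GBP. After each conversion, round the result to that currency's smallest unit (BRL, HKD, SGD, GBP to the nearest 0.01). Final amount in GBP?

GBP 42,933.23

AUD 76,500.00 ÷ 0.31606 = BRL 242,042.65
BRL 242,042.65 ÷ 0.59712 = HKD 405,350.10
HKD 405,350.10 ÷ 5.9915 = SGD 67,654.19
SGD 67,654.19 ÷ 1.5758 = GBP 42,933.23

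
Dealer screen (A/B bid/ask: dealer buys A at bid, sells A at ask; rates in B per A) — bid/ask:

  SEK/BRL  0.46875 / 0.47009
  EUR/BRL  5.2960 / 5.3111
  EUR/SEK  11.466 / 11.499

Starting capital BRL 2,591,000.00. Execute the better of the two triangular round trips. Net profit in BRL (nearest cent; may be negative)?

Net profit: BRL 31,020.92

Best loop BRL → EUR → SEK → BRL:
BRL 2,591,000.00 ÷ 5.3111 (buy EUR at ask) = EUR 487,846.21
EUR 487,846.21 × 11.466 (sell EUR at bid) = SEK 5,593,644.63
SEK 5,593,644.63 × 0.46875 (sell SEK at bid) = BRL 2,622,020.92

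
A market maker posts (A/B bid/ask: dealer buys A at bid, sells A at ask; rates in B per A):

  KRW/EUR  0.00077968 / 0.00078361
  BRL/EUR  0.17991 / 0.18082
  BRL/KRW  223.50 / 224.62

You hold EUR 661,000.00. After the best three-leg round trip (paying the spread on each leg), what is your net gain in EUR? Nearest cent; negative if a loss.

Net profit: EUR 14,629.14

Best loop EUR → KRW → BRL → EUR:
EUR 661,000.00 ÷ 0.00078361 (buy KRW at ask) = KRW 843,531,859
KRW 843,531,859 ÷ 224.62 (buy BRL at ask) = BRL 3,755,372.89
BRL 3,755,372.89 × 0.17991 (sell BRL at bid) = EUR 675,629.14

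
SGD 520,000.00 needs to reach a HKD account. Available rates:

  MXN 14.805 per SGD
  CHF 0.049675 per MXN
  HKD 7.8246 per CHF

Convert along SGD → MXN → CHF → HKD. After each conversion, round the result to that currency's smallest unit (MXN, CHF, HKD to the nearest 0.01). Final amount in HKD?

SGD 520,000.00 × 14.805 = MXN 7,698,600.00
MXN 7,698,600.00 × 0.049675 = CHF 382,427.95
CHF 382,427.95 × 7.8246 = HKD 2,992,345.74

HKD 2,992,345.74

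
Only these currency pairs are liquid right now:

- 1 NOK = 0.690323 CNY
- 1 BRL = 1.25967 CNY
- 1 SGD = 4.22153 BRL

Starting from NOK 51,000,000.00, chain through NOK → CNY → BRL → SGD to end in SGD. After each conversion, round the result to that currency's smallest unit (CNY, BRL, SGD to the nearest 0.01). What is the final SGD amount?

NOK 51,000,000.00 × 0.690323 = CNY 35,206,473.00
CNY 35,206,473.00 ÷ 1.25967 = BRL 27,948,965.21
BRL 27,948,965.21 ÷ 4.22153 = SGD 6,620,577.19

SGD 6,620,577.19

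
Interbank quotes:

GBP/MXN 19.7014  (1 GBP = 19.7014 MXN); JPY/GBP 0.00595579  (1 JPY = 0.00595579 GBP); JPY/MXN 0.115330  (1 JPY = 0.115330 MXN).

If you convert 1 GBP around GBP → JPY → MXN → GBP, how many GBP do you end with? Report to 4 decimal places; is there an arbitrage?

0.9829 (arbitrage exists)

Around GBP → JPY → MXN → GBP: 1 ÷ 0.00595579 × 0.115330 ÷ 19.7014 = 0.982892
Product < 1; profitable direction is GBP → MXN → JPY → GBP.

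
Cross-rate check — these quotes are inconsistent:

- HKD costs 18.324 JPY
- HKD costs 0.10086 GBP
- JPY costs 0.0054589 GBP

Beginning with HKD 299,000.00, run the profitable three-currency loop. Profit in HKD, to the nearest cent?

Profit: HKD 2,484.32

Profitable loop is HKD → GBP → JPY → HKD:
HKD 299,000.00 × 0.10086 = GBP 30,157.14
GBP 30,157.14 ÷ 0.0054589 = JPY 5,524,399
JPY 5,524,399 ÷ 18.324 = HKD 301,484.32
Profit = HKD 301,484.32 − HKD 299,000.00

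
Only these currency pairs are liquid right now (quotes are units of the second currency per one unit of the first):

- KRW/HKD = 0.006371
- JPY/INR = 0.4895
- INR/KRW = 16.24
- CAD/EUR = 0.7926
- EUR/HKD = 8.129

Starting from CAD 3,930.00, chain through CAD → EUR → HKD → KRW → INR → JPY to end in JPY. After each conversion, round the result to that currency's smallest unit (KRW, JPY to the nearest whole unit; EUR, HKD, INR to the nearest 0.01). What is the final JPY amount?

CAD 3,930.00 × 0.7926 = EUR 3,114.92
EUR 3,114.92 × 8.129 = HKD 25,321.18
HKD 25,321.18 ÷ 0.006371 = KRW 3,974,444
KRW 3,974,444 ÷ 16.24 = INR 244,731.77
INR 244,731.77 ÷ 0.4895 = JPY 499,963

JPY 499,963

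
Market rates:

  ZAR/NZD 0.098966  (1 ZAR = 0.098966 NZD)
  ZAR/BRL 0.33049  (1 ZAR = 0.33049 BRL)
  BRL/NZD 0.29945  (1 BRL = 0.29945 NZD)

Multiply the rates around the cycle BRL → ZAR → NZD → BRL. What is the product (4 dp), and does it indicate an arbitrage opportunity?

Around BRL → ZAR → NZD → BRL: 1 ÷ 0.33049 × 0.098966 ÷ 0.29945 = 1.000008
Product ≈ 1 (deviation 0.001%, within rounding noise).

1.0000 (no arbitrage)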